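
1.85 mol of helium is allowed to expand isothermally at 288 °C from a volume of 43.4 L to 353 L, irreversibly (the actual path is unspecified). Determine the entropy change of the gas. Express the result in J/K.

Entropy is a state function, so ΔS_gas depends only on the end states.
For an isothermal ideal gas ΔS_gas = nR ln(V₂/V₁) = 1.85 × 8.314 × ln(353/43.4) = 32.2 J/K.

ΔS_gas = 32.2 J/K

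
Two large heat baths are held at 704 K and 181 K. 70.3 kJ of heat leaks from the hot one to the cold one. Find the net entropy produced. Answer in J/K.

ΔS_total = 289 J/K

ΔS_hot = −Q/T_H = −70300/704 = -99.86 J/K and ΔS_cold = +Q/T_C = 70300/181 = 388.4 J/K.
ΔS_total = -99.86 + 388.4 = 289 J/K, positive as the second law requires.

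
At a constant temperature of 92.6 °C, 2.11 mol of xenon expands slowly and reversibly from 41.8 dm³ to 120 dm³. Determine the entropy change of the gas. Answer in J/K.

ΔS_gas = 18.5 J/K

For an isothermal ideal gas ΔS_gas = nR ln(V₂/V₁) = 2.11 × 8.314 × ln(120/41.8) = 18.5 J/K.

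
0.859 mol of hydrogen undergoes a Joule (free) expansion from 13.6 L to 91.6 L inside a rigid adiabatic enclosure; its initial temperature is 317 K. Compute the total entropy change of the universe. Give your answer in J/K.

No heat is exchanged and no work is done, so the ideal-gas temperature stays constant.
Entropy is a state function; using a reversible isothermal path, ΔS_gas = nR ln(V₂/V₁) = 0.859 × 8.314 × ln(91.6/13.6) = 13.6 J/K.
The insulated surroundings exchange no heat, so ΔS_surr = 0 and ΔS_universe = ΔS_gas.

ΔS_universe = 13.6 J/K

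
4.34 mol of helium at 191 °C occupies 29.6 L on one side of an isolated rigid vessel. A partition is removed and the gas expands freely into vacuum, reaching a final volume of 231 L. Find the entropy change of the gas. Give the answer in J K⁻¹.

ΔS_gas = 74.1 J/K

For an ideal gas in free expansion Q = 0 and W = 0, so T is unchanged.
Entropy is a state function; using a reversible isothermal path, ΔS_gas = nR ln(V₂/V₁) = 4.34 × 8.314 × ln(231/29.6) = 74.1 J/K.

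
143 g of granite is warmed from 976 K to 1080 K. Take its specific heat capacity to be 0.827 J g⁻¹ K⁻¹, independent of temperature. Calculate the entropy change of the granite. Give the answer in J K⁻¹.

ΔS = 12 J/K

ΔS = ∫dQ_rev/T = m c ln(T₂/T₁) = 143 × 0.827 × ln(1080/976) = 12 J/K.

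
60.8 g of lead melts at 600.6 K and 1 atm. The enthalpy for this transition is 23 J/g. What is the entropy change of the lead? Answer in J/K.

Heat absorbed by the substance: Q = mL = 60.8 × 23 = 1398.4 J.
At constant T, ΔS = Q_rev/T = 1398.4 / 600.6 = 2.33 J/K.

ΔS = 2.33 J/K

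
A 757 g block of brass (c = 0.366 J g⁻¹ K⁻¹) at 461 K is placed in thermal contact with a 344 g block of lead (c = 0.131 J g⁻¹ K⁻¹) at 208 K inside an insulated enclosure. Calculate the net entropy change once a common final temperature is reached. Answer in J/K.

ΔS_total = 10.1 J/K

Energy balance: T_f = (m₁c₁T₁ + m₂c₂T₂)/(m₁c₁ + m₂c₂) = 425.61 K.
ΔS₁ = m₁c₁ ln(T_f/T₁) = 277.062 × ln(425.61/461) = -22.13 J/K.
ΔS₂ = m₂c₂ ln(T_f/T₂) = 45.064 × ln(425.61/208) = 32.26 J/K.
ΔS_total = -22.13 + 32.26 = 10.1 J/K.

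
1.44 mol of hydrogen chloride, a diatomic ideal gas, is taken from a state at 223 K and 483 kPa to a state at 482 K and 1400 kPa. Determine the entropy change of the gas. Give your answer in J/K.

ΔS = nC_p ln(T₂/T₁) − nR ln(P₂/P₁), with C_p = 7R/2 = 29.1 J mol⁻¹ K⁻¹ for a diatomic ideal gas.
ΔS = 1.44 × [29.1 × ln(482/223) − 8.314 × ln(1400/483)] = 19.6 J/K.

ΔS = 19.6 J/K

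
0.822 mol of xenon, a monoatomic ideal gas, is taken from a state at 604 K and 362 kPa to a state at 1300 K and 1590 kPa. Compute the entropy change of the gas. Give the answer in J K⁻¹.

ΔS = 2.98 J/K

ΔS = nC_p ln(T₂/T₁) − nR ln(P₂/P₁), with C_p = 5R/2 = 20.79 J mol⁻¹ K⁻¹ for a monoatomic ideal gas.
ΔS = 0.822 × [20.79 × ln(1300/604) − 8.314 × ln(1590/362)] = 2.98 J/K.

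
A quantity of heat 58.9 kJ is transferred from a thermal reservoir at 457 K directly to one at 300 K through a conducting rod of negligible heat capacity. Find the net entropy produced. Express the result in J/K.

ΔS_hot = −Q/T_H = −58900/457 = -128.9 J/K and ΔS_cold = +Q/T_C = 58900/300 = 196.3 J/K.
ΔS_total = -128.9 + 196.3 = 67.4 J/K, positive as the second law requires.

ΔS_total = 67.4 J/K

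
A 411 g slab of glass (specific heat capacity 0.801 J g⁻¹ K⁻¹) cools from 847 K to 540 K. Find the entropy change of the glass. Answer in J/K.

ΔS = -148 J/K

ΔS = ∫dQ_rev/T = m c ln(T₂/T₁) = 411 × 0.801 × ln(540/847) = -148 J/K.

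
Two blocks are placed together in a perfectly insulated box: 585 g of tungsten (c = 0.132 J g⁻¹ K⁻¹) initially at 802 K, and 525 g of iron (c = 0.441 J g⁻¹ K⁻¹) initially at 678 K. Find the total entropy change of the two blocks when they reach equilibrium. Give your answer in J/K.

ΔS_total = 0.839 J/K

Energy balance: T_f = (m₁c₁T₁ + m₂c₂T₂)/(m₁c₁ + m₂c₂) = 709.01 K.
ΔS₁ = m₁c₁ ln(T_f/T₁) = 77.22 × ln(709.01/802) = -9.51613 J/K.
ΔS₂ = m₂c₂ ln(T_f/T₂) = 231.525 × ln(709.01/678) = 10.3555 J/K.
ΔS_total = -9.51613 + 10.3555 = 0.839 J/K.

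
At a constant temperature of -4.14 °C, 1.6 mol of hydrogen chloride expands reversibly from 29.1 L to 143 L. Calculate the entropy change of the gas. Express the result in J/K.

ΔS_gas = 21.2 J/K

For an isothermal ideal gas ΔS_gas = nR ln(V₂/V₁) = 1.6 × 8.314 × ln(143/29.1) = 21.2 J/K.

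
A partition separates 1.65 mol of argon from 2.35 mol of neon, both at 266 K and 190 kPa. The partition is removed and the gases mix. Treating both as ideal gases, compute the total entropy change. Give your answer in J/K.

ΔS_mix = 22.5 J/K

Mole fractions: x_A = 1.65/4 = 0.412, x_B = 0.588.
ΔS_mix = −R(n_A ln x_A + n_B ln x_B) = −8.314 × (1.65 ln 0.412 + 2.35 ln 0.588) = 22.5 J/K.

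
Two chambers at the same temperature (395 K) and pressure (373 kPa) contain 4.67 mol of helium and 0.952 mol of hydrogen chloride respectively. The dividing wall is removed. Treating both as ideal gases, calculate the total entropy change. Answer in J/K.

Mole fractions: x_A = 4.67/5.62 = 0.831, x_B = 0.169.
ΔS_mix = −R(n_A ln x_A + n_B ln x_B) = −8.314 × (4.67 ln 0.831 + 0.952 ln 0.169) = 21.3 J/K.

ΔS_mix = 21.3 J/K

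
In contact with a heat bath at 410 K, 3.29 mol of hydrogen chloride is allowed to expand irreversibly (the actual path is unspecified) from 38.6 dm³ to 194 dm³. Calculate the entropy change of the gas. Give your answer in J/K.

Entropy is a state function, so ΔS_gas depends only on the end states.
For an isothermal ideal gas ΔS_gas = nR ln(V₂/V₁) = 3.29 × 8.314 × ln(194/38.6) = 44.2 J/K.

ΔS_gas = 44.2 J/K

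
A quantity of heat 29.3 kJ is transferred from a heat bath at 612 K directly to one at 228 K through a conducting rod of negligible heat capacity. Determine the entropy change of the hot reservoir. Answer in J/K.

The hot reservoir loses heat Q, so ΔS_hot = −Q/T_H = −29300/612 = -47.9 J/K.

ΔS_hot = -47.9 J/K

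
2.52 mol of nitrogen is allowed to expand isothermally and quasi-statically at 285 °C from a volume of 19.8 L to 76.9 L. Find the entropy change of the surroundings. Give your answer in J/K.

ΔS_surr = -28.4 J/K

For an isothermal ideal gas ΔS_gas = nR ln(V₂/V₁) = 2.52 × 8.314 × ln(76.9/19.8) = 28.4 J/K.
The process is reversible, so ΔS_surr = −ΔS_gas = -28.4 J/K and ΔS_universe = 0.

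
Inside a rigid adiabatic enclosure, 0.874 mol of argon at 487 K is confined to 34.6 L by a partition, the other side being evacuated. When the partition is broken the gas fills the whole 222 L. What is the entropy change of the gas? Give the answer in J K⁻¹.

ΔS_gas = 13.5 J/K

For an ideal gas in free expansion Q = 0 and W = 0, so T is unchanged.
Entropy is a state function; using a reversible isothermal path, ΔS_gas = nR ln(V₂/V₁) = 0.874 × 8.314 × ln(222/34.6) = 13.5 J/K.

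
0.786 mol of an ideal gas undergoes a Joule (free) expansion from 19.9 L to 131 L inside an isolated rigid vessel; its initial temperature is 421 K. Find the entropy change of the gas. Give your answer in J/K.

ΔS_gas = 12.3 J/K

For an ideal gas in free expansion Q = 0 and W = 0, so T is unchanged.
Entropy is a state function; using a reversible isothermal path, ΔS_gas = nR ln(V₂/V₁) = 0.786 × 8.314 × ln(131/19.9) = 12.3 J/K.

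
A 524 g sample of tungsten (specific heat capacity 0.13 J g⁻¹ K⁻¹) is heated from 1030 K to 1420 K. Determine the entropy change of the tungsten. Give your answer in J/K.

ΔS = 21.9 J/K

ΔS = ∫dQ_rev/T = m c ln(T₂/T₁) = 524 × 0.13 × ln(1420/1030) = 21.9 J/K.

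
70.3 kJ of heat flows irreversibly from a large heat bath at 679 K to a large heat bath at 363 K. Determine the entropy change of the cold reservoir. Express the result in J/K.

ΔS_cold = 194 J/K

The cold reservoir gains heat Q, so ΔS_cold = +Q/T_C = 70300/363 = 194 J/K.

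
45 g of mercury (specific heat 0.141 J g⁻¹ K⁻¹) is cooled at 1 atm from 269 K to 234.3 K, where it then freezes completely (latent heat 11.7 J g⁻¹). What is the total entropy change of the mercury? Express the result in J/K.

ΔS = -3.12 J/K

Cooling step: ΔS₁ = m c ln(T_tr/T_i) = 45 × 0.141 × ln(234.3/269) = -0.8763 J/K.
Phase change: ΔS₂ = −mL/T_tr = −45 × 11.7 / 234.3 = -2.247 J/K.
ΔS_total = (-0.8763) + (-2.247) = -3.12 J/K.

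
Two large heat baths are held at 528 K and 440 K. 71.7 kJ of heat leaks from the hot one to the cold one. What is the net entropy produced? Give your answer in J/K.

ΔS_hot = −Q/T_H = −71700/528 = -135.8 J/K and ΔS_cold = +Q/T_C = 71700/440 = 163 J/K.
ΔS_total = -135.8 + 163 = 27.2 J/K, positive as the second law requires.

ΔS_total = 27.2 J/K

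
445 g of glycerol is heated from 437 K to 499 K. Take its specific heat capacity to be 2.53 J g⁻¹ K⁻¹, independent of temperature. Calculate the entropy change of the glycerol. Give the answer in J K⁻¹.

ΔS = ∫dQ_rev/T = m c ln(T₂/T₁) = 445 × 2.53 × ln(499/437) = 149 J/K.

ΔS = 149 J/K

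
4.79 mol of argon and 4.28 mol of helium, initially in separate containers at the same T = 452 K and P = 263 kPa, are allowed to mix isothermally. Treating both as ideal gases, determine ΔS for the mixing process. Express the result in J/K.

Mole fractions: x_A = 4.79/9.07 = 0.528, x_B = 0.472.
ΔS_mix = −R(n_A ln x_A + n_B ln x_B) = −8.314 × (4.79 ln 0.528 + 4.28 ln 0.472) = 52.1 J/K.

ΔS_mix = 52.1 J/K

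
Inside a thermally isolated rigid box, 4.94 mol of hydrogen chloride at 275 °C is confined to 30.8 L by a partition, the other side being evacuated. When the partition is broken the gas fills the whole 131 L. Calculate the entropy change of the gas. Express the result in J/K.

No heat is exchanged and no work is done, so the ideal-gas temperature stays constant.
Entropy is a state function; using a reversible isothermal path, ΔS_gas = nR ln(V₂/V₁) = 4.94 × 8.314 × ln(131/30.8) = 59.5 J/K.

ΔS_gas = 59.5 J/K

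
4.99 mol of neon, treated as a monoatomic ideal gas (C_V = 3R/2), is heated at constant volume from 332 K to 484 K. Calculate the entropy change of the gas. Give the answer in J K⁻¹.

At constant volume, ΔS = nC_V ln(T₂/T₁) with C_V = 3R/2 = 12.47 J mol⁻¹ K⁻¹.
ΔS = 4.99 × 12.47 × ln(484/332) = 23.5 J/K.

ΔS = 23.5 J/K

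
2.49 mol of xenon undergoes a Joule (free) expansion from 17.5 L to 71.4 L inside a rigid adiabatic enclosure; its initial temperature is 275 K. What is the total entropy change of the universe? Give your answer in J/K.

No heat is exchanged and no work is done, so the ideal-gas temperature stays constant.
Entropy is a state function; using a reversible isothermal path, ΔS_gas = nR ln(V₂/V₁) = 2.49 × 8.314 × ln(71.4/17.5) = 29.1 J/K.
The insulated surroundings exchange no heat, so ΔS_surr = 0 and ΔS_universe = ΔS_gas.

ΔS_universe = 29.1 J/K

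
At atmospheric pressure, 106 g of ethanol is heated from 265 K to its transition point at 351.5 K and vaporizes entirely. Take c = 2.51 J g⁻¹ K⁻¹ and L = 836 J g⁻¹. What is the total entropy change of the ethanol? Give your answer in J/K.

ΔS = 327 J/K

Warming step: ΔS₁ = m c ln(T_tr/T_i) = 106 × 2.51 × ln(351.5/265) = 75.16 J/K.
Phase change: ΔS₂ = +mL/T_tr = 106 × 836 / 351.5 = 252.1 J/K.
ΔS_total = (75.16) + (252.1) = 327 J/K.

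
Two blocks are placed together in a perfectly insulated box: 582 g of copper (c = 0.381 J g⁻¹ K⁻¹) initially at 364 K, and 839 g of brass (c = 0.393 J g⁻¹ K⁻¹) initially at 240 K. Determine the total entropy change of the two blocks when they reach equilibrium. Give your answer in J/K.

Energy balance: T_f = (m₁c₁T₁ + m₂c₂T₂)/(m₁c₁ + m₂c₂) = 289.86 K.
ΔS₁ = m₁c₁ ln(T_f/T₁) = 221.742 × ln(289.86/364) = -50.5 J/K.
ΔS₂ = m₂c₂ ln(T_f/T₂) = 329.727 × ln(289.86/240) = 62.24 J/K.
ΔS_total = -50.5 + 62.24 = 11.7 J/K.

ΔS_total = 11.7 J/K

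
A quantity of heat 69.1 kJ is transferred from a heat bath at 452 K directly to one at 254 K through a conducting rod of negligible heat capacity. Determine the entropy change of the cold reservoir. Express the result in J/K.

The cold reservoir gains heat Q, so ΔS_cold = +Q/T_C = 69100/254 = 272 J/K.

ΔS_cold = 272 J/K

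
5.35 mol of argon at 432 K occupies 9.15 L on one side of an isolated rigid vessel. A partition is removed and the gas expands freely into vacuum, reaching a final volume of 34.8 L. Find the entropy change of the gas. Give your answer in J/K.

For an ideal gas in free expansion Q = 0 and W = 0, so T is unchanged.
Entropy is a state function; using a reversible isothermal path, ΔS_gas = nR ln(V₂/V₁) = 5.35 × 8.314 × ln(34.8/9.15) = 59.4 J/K.

ΔS_gas = 59.4 J/K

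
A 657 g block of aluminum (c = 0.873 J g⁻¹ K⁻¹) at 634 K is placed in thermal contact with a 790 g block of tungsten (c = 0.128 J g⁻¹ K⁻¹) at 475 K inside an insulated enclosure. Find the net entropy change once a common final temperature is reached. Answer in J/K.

Energy balance: T_f = (m₁c₁T₁ + m₂c₂T₂)/(m₁c₁ + m₂c₂) = 610.17 K.
ΔS₁ = m₁c₁ ln(T_f/T₁) = 573.561 × ln(610.17/634) = -21.97 J/K.
ΔS₂ = m₂c₂ ln(T_f/T₂) = 101.12 × ln(610.17/475) = 25.32 J/K.
ΔS_total = -21.97 + 25.32 = 3.35 J/K.

ΔS_total = 3.35 J/K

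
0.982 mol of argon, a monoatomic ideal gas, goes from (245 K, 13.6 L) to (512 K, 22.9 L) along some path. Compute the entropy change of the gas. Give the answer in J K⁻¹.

ΔS = 13.3 J/K

Entropy is a state function: ΔS = nC_V ln(T₂/T₁) + nR ln(V₂/V₁), with C_V = 3R/2 = 12.47 J mol⁻¹ K⁻¹ for a monoatomic ideal gas.
ΔS = 0.982 × [12.47 × ln(512/245) + 8.314 × ln(22.9/13.6)] = 13.3 J/K.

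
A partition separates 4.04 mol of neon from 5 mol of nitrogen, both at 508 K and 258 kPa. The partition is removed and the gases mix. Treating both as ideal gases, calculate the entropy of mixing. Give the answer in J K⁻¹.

Mole fractions: x_A = 4.04/9.04 = 0.447, x_B = 0.553.
ΔS_mix = −R(n_A ln x_A + n_B ln x_B) = −8.314 × (4.04 ln 0.447 + 5 ln 0.553) = 51.7 J/K.

ΔS_mix = 51.7 J/K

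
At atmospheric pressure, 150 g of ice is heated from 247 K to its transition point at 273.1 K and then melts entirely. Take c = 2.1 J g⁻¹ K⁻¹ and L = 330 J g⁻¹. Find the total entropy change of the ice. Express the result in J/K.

Warming step: ΔS₁ = m c ln(T_tr/T_i) = 150 × 2.1 × ln(273.1/247) = 31.64 J/K.
Phase change: ΔS₂ = +mL/T_tr = 150 × 330 / 273.1 = 181.3 J/K.
ΔS_total = (31.64) + (181.3) = 213 J/K.

ΔS = 213 J/K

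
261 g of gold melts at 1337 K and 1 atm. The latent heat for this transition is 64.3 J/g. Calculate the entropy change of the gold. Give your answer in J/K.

Heat absorbed by the substance: Q = mL = 261 × 64.3 = 16782.3 J.
At constant T, ΔS = Q_rev/T = 16782.3 / 1337 = 12.6 J/K.

ΔS = 12.6 J/K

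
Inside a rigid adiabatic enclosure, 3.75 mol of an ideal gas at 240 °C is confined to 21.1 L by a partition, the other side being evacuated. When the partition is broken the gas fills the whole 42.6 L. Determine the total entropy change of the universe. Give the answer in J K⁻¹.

For an ideal gas in free expansion Q = 0 and W = 0, so T is unchanged.
Entropy is a state function; using a reversible isothermal path, ΔS_gas = nR ln(V₂/V₁) = 3.75 × 8.314 × ln(42.6/21.1) = 21.9 J/K.
The insulated surroundings exchange no heat, so ΔS_surr = 0 and ΔS_universe = ΔS_gas.

ΔS_universe = 21.9 J/K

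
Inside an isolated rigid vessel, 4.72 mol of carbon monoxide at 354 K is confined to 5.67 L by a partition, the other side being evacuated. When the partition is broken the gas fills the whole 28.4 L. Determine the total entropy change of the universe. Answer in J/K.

No heat is exchanged and no work is done, so the ideal-gas temperature stays constant.
Entropy is a state function; using a reversible isothermal path, ΔS_gas = nR ln(V₂/V₁) = 4.72 × 8.314 × ln(28.4/5.67) = 63.2 J/K.
The insulated surroundings exchange no heat, so ΔS_surr = 0 and ΔS_universe = ΔS_gas.

ΔS_universe = 63.2 J/K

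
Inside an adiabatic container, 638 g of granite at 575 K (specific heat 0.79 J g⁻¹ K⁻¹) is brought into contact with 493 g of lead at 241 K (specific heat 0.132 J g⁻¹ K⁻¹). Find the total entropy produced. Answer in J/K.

ΔS_total = 17.5 J/K

Energy balance: T_f = (m₁c₁T₁ + m₂c₂T₂)/(m₁c₁ + m₂c₂) = 536.81 K.
ΔS₁ = m₁c₁ ln(T_f/T₁) = 504.02 × ln(536.81/575) = -34.64 J/K.
ΔS₂ = m₂c₂ ln(T_f/T₂) = 65.076 × ln(536.81/241) = 52.12 J/K.
ΔS_total = -34.64 + 52.12 = 17.5 J/K.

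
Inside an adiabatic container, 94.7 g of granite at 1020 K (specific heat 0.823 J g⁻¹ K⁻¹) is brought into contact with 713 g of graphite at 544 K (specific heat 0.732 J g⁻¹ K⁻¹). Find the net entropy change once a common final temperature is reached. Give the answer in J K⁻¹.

ΔS_total = 15.6 J/K

Energy balance: T_f = (m₁c₁T₁ + m₂c₂T₂)/(m₁c₁ + m₂c₂) = 605.85 K.
ΔS₁ = m₁c₁ ln(T_f/T₁) = 77.9381 × ln(605.85/1020) = -40.6 J/K.
ΔS₂ = m₂c₂ ln(T_f/T₂) = 521.916 × ln(605.85/544) = 56.2 J/K.
ΔS_total = -40.6 + 56.2 = 15.6 J/K.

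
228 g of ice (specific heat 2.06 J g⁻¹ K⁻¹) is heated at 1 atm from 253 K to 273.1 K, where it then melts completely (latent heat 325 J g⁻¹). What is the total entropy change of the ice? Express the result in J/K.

ΔS = 307 J/K

Warming step: ΔS₁ = m c ln(T_tr/T_i) = 228 × 2.06 × ln(273.1/253) = 35.91 J/K.
Phase change: ΔS₂ = +mL/T_tr = 228 × 325 / 273.1 = 271.3 J/K.
ΔS_total = (35.91) + (271.3) = 307 J/K.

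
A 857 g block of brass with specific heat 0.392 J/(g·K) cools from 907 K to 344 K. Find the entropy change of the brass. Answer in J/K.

ΔS = ∫dQ_rev/T = m c ln(T₂/T₁) = 857 × 0.392 × ln(344/907) = -326 J/K.

ΔS = -326 J/K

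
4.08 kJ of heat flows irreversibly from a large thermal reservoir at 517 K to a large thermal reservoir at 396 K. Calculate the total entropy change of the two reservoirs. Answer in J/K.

ΔS_total = 2.41 J/K

ΔS_hot = −Q/T_H = −4080/517 = -7.892 J/K and ΔS_cold = +Q/T_C = 4080/396 = 10.3 J/K.
ΔS_total = -7.892 + 10.3 = 2.41 J/K, positive as the second law requires.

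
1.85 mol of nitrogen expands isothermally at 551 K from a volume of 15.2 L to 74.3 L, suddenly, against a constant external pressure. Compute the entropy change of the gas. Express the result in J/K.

Entropy is a state function, so ΔS_gas depends only on the end states.
For an isothermal ideal gas ΔS_gas = nR ln(V₂/V₁) = 1.85 × 8.314 × ln(74.3/15.2) = 24.4 J/K.

ΔS_gas = 24.4 J/K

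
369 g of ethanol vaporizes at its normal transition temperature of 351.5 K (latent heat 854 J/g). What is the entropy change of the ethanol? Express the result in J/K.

ΔS = 897 J/K

Heat absorbed by the substance: Q = mL = 369 × 854 = 315126 J.
At constant T, ΔS = Q_rev/T = 315126 / 351.5 = 897 J/K.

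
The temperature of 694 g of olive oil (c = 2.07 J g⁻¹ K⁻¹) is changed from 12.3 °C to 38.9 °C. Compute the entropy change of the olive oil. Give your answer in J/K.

ΔS = 128 J/K

In kelvin: T₁ = 285.45 K, T₂ = 312.05 K. ΔS = ∫dQ_rev/T = m c ln(T₂/T₁) = 694 × 2.07 × ln(312.05/285.45) = 128 J/K.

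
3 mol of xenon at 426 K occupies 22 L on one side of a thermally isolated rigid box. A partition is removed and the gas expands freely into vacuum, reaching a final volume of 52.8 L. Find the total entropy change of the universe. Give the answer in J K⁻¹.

No heat is exchanged and no work is done, so the ideal-gas temperature stays constant.
Entropy is a state function; using a reversible isothermal path, ΔS_gas = nR ln(V₂/V₁) = 3 × 8.314 × ln(52.8/22) = 21.8 J/K.
The insulated surroundings exchange no heat, so ΔS_surr = 0 and ΔS_universe = ΔS_gas.

ΔS_universe = 21.8 J/K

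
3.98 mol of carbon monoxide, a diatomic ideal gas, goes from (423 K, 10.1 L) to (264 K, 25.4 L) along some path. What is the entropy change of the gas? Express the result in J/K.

ΔS = -8.48 J/K

Entropy is a state function: ΔS = nC_V ln(T₂/T₁) + nR ln(V₂/V₁), with C_V = 5R/2 = 20.79 J mol⁻¹ K⁻¹ for a diatomic ideal gas.
ΔS = 3.98 × [20.79 × ln(264/423) + 8.314 × ln(25.4/10.1)] = -8.48 J/K.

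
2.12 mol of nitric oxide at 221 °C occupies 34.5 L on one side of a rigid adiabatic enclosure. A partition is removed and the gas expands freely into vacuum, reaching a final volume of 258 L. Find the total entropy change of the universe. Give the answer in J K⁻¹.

ΔS_universe = 35.5 J/K

For an ideal gas in free expansion Q = 0 and W = 0, so T is unchanged.
Entropy is a state function; using a reversible isothermal path, ΔS_gas = nR ln(V₂/V₁) = 2.12 × 8.314 × ln(258/34.5) = 35.5 J/K.
The insulated surroundings exchange no heat, so ΔS_surr = 0 and ΔS_universe = ΔS_gas.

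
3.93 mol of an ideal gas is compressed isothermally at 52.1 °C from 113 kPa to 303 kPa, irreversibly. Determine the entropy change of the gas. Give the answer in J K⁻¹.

ΔS_gas = -32.2 J/K

Entropy is a state function, so ΔS_gas depends only on the end states.
For an isothermal ideal gas ΔS_gas = nR ln(P₁/P₂) = 3.93 × 8.314 × ln(113/303) = -32.2 J/K.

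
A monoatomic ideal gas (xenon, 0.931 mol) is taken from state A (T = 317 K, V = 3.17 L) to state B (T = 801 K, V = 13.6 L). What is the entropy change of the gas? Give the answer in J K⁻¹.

ΔS = 22 J/K

Entropy is a state function: ΔS = nC_V ln(T₂/T₁) + nR ln(V₂/V₁), with C_V = 3R/2 = 12.47 J mol⁻¹ K⁻¹ for a monoatomic ideal gas.
ΔS = 0.931 × [12.47 × ln(801/317) + 8.314 × ln(13.6/3.17)] = 22 J/K.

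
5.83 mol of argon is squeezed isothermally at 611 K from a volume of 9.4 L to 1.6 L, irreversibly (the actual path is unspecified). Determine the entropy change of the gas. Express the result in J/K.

Entropy is a state function, so ΔS_gas depends only on the end states.
For an isothermal ideal gas ΔS_gas = nR ln(V₂/V₁) = 5.83 × 8.314 × ln(1.6/9.4) = -85.8 J/K.

ΔS_gas = -85.8 J/K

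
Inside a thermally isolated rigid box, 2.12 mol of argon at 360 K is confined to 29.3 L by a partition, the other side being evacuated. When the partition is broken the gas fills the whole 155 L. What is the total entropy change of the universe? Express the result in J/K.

ΔS_universe = 29.4 J/K

For an ideal gas in free expansion Q = 0 and W = 0, so T is unchanged.
Entropy is a state function; using a reversible isothermal path, ΔS_gas = nR ln(V₂/V₁) = 2.12 × 8.314 × ln(155/29.3) = 29.4 J/K.
The insulated surroundings exchange no heat, so ΔS_surr = 0 and ΔS_universe = ΔS_gas.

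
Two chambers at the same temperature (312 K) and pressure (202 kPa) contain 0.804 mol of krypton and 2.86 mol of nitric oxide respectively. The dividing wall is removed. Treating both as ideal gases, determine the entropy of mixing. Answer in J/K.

Mole fractions: x_A = 0.804/3.66 = 0.219, x_B = 0.781.
ΔS_mix = −R(n_A ln x_A + n_B ln x_B) = −8.314 × (0.804 ln 0.219 + 2.86 ln 0.781) = 16 J/K.

ΔS_mix = 16 J/K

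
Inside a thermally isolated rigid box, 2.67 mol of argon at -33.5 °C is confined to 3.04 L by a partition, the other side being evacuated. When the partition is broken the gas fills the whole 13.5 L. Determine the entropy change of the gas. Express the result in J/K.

For an ideal gas in free expansion Q = 0 and W = 0, so T is unchanged.
Entropy is a state function; using a reversible isothermal path, ΔS_gas = nR ln(V₂/V₁) = 2.67 × 8.314 × ln(13.5/3.04) = 33.1 J/K.

ΔS_gas = 33.1 J/K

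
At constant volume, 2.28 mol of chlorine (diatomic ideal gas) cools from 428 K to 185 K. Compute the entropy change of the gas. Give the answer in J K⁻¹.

ΔS = -39.7 J/K

At constant volume, ΔS = nC_V ln(T₂/T₁) with C_V = 5R/2 = 20.79 J mol⁻¹ K⁻¹.
ΔS = 2.28 × 20.79 × ln(185/428) = -39.7 J/K.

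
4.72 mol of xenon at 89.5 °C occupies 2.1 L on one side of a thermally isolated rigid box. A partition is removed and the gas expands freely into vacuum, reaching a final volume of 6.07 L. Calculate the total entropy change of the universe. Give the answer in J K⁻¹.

ΔS_universe = 41.7 J/K

For an ideal gas in free expansion Q = 0 and W = 0, so T is unchanged.
Entropy is a state function; using a reversible isothermal path, ΔS_gas = nR ln(V₂/V₁) = 4.72 × 8.314 × ln(6.07/2.1) = 41.7 J/K.
The insulated surroundings exchange no heat, so ΔS_surr = 0 and ΔS_universe = ΔS_gas.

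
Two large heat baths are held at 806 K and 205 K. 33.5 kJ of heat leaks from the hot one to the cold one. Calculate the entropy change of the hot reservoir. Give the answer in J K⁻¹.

ΔS_hot = -41.6 J/K

The hot reservoir loses heat Q, so ΔS_hot = −Q/T_H = −33500/806 = -41.6 J/K.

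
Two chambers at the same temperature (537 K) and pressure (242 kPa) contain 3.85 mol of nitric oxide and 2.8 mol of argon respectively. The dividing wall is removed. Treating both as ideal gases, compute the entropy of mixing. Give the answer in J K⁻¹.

ΔS_mix = 37.6 J/K

Mole fractions: x_A = 3.85/6.65 = 0.579, x_B = 0.421.
ΔS_mix = −R(n_A ln x_A + n_B ln x_B) = −8.314 × (3.85 ln 0.579 + 2.8 ln 0.421) = 37.6 J/K.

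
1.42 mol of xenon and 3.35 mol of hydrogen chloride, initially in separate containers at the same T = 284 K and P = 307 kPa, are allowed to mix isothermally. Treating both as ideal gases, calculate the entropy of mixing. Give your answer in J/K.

Mole fractions: x_A = 1.42/4.77 = 0.298, x_B = 0.702.
ΔS_mix = −R(n_A ln x_A + n_B ln x_B) = −8.314 × (1.42 ln 0.298 + 3.35 ln 0.702) = 24.1 J/K.

ΔS_mix = 24.1 J/K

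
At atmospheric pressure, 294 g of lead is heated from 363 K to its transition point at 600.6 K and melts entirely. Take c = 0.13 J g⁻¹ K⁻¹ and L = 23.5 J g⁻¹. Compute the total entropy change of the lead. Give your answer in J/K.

ΔS = 30.7 J/K

Warming step: ΔS₁ = m c ln(T_tr/T_i) = 294 × 0.13 × ln(600.6/363) = 19.24 J/K.
Phase change: ΔS₂ = +mL/T_tr = 294 × 23.5 / 600.6 = 11.5 J/K.
ΔS_total = (19.24) + (11.5) = 30.7 J/K.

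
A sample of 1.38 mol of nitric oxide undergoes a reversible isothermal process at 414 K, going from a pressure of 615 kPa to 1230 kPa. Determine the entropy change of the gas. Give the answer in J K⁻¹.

ΔS_gas = -7.95 J/K

For an isothermal ideal gas ΔS_gas = nR ln(P₁/P₂) = 1.38 × 8.314 × ln(615/1230) = -7.95 J/K.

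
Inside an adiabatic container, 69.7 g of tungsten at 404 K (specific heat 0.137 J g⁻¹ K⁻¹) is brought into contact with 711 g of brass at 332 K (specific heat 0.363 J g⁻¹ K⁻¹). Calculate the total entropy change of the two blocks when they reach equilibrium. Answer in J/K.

Energy balance: T_f = (m₁c₁T₁ + m₂c₂T₂)/(m₁c₁ + m₂c₂) = 334.57 K.
ΔS₁ = m₁c₁ ln(T_f/T₁) = 9.5489 × ln(334.57/404) = -1.8007 J/K.
ΔS₂ = m₂c₂ ln(T_f/T₂) = 258.093 × ln(334.57/332) = 1.9893 J/K.
ΔS_total = -1.8007 + 1.9893 = 0.189 J/K.

ΔS_total = 0.189 J/K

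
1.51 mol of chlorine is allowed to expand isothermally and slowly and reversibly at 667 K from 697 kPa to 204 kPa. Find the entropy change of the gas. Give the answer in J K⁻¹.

ΔS_gas = 15.4 J/K

For an isothermal ideal gas ΔS_gas = nR ln(P₁/P₂) = 1.51 × 8.314 × ln(697/204) = 15.4 J/K.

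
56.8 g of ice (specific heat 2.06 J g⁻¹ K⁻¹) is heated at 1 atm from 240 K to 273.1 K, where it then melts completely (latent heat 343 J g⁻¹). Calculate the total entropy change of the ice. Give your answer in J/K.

ΔS = 86.5 J/K

Warming step: ΔS₁ = m c ln(T_tr/T_i) = 56.8 × 2.06 × ln(273.1/240) = 15.12 J/K.
Phase change: ΔS₂ = +mL/T_tr = 56.8 × 343 / 273.1 = 71.34 J/K.
ΔS_total = (15.12) + (71.34) = 86.5 J/K.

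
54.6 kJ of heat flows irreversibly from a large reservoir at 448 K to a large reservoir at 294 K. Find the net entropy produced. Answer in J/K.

ΔS_total = 63.8 J/K

ΔS_hot = −Q/T_H = −54600/448 = -121.9 J/K and ΔS_cold = +Q/T_C = 54600/294 = 185.7 J/K.
ΔS_total = -121.9 + 185.7 = 63.8 J/K, positive as the second law requires.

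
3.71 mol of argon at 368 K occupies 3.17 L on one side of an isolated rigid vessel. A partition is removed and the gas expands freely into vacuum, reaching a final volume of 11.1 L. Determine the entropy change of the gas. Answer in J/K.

No heat is exchanged and no work is done, so the ideal-gas temperature stays constant.
Entropy is a state function; using a reversible isothermal path, ΔS_gas = nR ln(V₂/V₁) = 3.71 × 8.314 × ln(11.1/3.17) = 38.7 J/K.

ΔS_gas = 38.7 J/K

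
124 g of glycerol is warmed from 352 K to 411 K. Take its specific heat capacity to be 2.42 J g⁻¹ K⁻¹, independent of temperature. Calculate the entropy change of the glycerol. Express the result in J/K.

ΔS = ∫dQ_rev/T = m c ln(T₂/T₁) = 124 × 2.42 × ln(411/352) = 46.5 J/K.

ΔS = 46.5 J/K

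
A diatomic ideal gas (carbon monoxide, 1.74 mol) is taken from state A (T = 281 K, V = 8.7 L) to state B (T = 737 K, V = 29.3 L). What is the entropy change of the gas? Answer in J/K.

Entropy is a state function: ΔS = nC_V ln(T₂/T₁) + nR ln(V₂/V₁), with C_V = 5R/2 = 20.79 J mol⁻¹ K⁻¹ for a diatomic ideal gas.
ΔS = 1.74 × [20.79 × ln(737/281) + 8.314 × ln(29.3/8.7)] = 52.4 J/K.

ΔS = 52.4 J/K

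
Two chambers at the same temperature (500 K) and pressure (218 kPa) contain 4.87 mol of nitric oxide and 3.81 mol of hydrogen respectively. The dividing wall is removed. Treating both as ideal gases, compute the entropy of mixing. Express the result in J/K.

ΔS_mix = 49.5 J/K

Mole fractions: x_A = 4.87/8.68 = 0.561, x_B = 0.439.
ΔS_mix = −R(n_A ln x_A + n_B ln x_B) = −8.314 × (4.87 ln 0.561 + 3.81 ln 0.439) = 49.5 J/K.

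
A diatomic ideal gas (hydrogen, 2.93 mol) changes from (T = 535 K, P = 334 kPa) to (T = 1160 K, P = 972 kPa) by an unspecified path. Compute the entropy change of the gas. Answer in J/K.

ΔS = 40 J/K

ΔS = nC_p ln(T₂/T₁) − nR ln(P₂/P₁), with C_p = 7R/2 = 29.1 J mol⁻¹ K⁻¹ for a diatomic ideal gas.
ΔS = 2.93 × [29.1 × ln(1160/535) − 8.314 × ln(972/334)] = 40 J/K.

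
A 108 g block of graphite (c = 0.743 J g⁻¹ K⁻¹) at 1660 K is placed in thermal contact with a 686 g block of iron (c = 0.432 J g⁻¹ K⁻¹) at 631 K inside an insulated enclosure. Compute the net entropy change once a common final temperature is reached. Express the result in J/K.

Energy balance: T_f = (m₁c₁T₁ + m₂c₂T₂)/(m₁c₁ + m₂c₂) = 850.26 K.
ΔS₁ = m₁c₁ ln(T_f/T₁) = 80.244 × ln(850.26/1660) = -53.69 J/K.
ΔS₂ = m₂c₂ ln(T_f/T₂) = 296.352 × ln(850.26/631) = 88.38 J/K.
ΔS_total = -53.69 + 88.38 = 34.7 J/K.

ΔS_total = 34.7 J/K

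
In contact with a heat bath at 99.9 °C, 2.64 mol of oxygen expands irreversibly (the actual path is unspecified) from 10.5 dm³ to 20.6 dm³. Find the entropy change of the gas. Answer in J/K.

Entropy is a state function, so ΔS_gas depends only on the end states.
For an isothermal ideal gas ΔS_gas = nR ln(V₂/V₁) = 2.64 × 8.314 × ln(20.6/10.5) = 14.8 J/K.

ΔS_gas = 14.8 J/K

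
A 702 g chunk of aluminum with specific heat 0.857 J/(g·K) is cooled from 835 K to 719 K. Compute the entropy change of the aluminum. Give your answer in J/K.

ΔS = ∫dQ_rev/T = m c ln(T₂/T₁) = 702 × 0.857 × ln(719/835) = -90 J/K.

ΔS = -90 J/K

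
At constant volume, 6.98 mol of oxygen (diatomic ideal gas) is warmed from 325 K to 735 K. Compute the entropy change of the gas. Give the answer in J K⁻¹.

ΔS = 118 J/K

At constant volume, ΔS = nC_V ln(T₂/T₁) with C_V = 5R/2 = 20.79 J mol⁻¹ K⁻¹.
ΔS = 6.98 × 20.79 × ln(735/325) = 118 J/K.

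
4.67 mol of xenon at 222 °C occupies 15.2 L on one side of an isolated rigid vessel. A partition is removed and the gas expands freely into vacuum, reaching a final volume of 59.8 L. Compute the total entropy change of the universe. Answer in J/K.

For an ideal gas in free expansion Q = 0 and W = 0, so T is unchanged.
Entropy is a state function; using a reversible isothermal path, ΔS_gas = nR ln(V₂/V₁) = 4.67 × 8.314 × ln(59.8/15.2) = 53.2 J/K.
The insulated surroundings exchange no heat, so ΔS_surr = 0 and ΔS_universe = ΔS_gas.

ΔS_universe = 53.2 J/K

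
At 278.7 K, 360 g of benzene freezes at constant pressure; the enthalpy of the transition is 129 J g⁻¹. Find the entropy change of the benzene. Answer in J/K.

Heat released by the substance: Q = −mL = −360 × 129 = −46440 J.
At constant T, ΔS = Q_rev/T = −46440 / 278.7 = -167 J/K.

ΔS = -167 J/K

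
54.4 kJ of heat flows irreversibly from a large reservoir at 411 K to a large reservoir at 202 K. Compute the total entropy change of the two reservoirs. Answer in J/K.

ΔS_hot = −Q/T_H = −54400/411 = -132.4 J/K and ΔS_cold = +Q/T_C = 54400/202 = 269.3 J/K.
ΔS_total = -132.4 + 269.3 = 137 J/K, positive as the second law requires.

ΔS_total = 137 J/K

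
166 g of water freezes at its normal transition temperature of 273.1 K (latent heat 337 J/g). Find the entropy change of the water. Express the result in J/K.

ΔS = -205 J/K

Heat released by the substance: Q = −mL = −166 × 337 = −55942 J.
At constant T, ΔS = Q_rev/T = −55942 / 273.1 = -205 J/K.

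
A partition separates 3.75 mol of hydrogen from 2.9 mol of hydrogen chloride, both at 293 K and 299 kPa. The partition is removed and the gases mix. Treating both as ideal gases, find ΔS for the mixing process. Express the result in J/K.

ΔS_mix = 37.9 J/K

Mole fractions: x_A = 3.75/6.65 = 0.564, x_B = 0.436.
ΔS_mix = −R(n_A ln x_A + n_B ln x_B) = −8.314 × (3.75 ln 0.564 + 2.9 ln 0.436) = 37.9 J/K.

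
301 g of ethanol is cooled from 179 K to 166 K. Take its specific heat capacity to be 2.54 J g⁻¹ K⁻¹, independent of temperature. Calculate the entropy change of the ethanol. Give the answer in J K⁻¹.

ΔS = ∫dQ_rev/T = m c ln(T₂/T₁) = 301 × 2.54 × ln(166/179) = -57.6 J/K.

ΔS = -57.6 J/K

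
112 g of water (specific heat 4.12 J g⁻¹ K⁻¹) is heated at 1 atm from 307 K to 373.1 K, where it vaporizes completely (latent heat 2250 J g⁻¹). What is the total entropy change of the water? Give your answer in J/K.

ΔS = 765 J/K

Warming step: ΔS₁ = m c ln(T_tr/T_i) = 112 × 4.12 × ln(373.1/307) = 89.98 J/K.
Phase change: ΔS₂ = +mL/T_tr = 112 × 2250 / 373.1 = 675.4 J/K.
ΔS_total = (89.98) + (675.4) = 765 J/K.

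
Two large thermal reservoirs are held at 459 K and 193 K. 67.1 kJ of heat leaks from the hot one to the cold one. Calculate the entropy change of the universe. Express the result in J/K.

ΔS_hot = −Q/T_H = −67100/459 = -146.19 J/K and ΔS_cold = +Q/T_C = 67100/193 = 347.67 J/K.
ΔS_total = -146.19 + 347.67 = 201 J/K, positive as the second law requires.

ΔS_total = 201 J/K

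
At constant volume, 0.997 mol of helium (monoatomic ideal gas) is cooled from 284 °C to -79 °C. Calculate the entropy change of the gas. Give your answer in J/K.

In kelvin: T₁ = 557.15 K, T₂ = 194.15 K. At constant volume, ΔS = nC_V ln(T₂/T₁) with C_V = 3R/2 = 12.47 J mol⁻¹ K⁻¹.
ΔS = 0.997 × 12.47 × ln(194.15/557.15) = -13.1 J/K.

ΔS = -13.1 J/K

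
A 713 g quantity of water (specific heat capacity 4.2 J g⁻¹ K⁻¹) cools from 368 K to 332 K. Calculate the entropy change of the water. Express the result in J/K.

ΔS = -308 J/K

ΔS = ∫dQ_rev/T = m c ln(T₂/T₁) = 713 × 4.2 × ln(332/368) = -308 J/K.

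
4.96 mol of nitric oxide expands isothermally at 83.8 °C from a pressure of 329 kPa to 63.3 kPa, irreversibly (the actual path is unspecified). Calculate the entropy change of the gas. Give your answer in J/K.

ΔS_gas = 68 J/K

Entropy is a state function, so ΔS_gas depends only on the end states.
For an isothermal ideal gas ΔS_gas = nR ln(P₁/P₂) = 4.96 × 8.314 × ln(329/63.3) = 68 J/K.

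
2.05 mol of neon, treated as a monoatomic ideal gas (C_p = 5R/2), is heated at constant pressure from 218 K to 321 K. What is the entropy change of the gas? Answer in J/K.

At constant pressure, ΔS = nC_p ln(T₂/T₁) with C_p = 5R/2 = 20.79 J mol⁻¹ K⁻¹.
ΔS = 2.05 × 20.79 × ln(321/218) = 16.5 J/K.

ΔS = 16.5 J/K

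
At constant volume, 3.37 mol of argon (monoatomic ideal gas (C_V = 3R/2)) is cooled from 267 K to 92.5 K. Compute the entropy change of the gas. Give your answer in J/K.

ΔS = -44.6 J/K

At constant volume, ΔS = nC_V ln(T₂/T₁) with C_V = 3R/2 = 12.47 J mol⁻¹ K⁻¹.
ΔS = 3.37 × 12.47 × ln(92.5/267) = -44.6 J/K.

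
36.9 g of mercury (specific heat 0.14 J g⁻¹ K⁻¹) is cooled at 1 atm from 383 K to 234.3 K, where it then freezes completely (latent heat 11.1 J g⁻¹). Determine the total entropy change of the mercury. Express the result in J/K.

Cooling step: ΔS₁ = m c ln(T_tr/T_i) = 36.9 × 0.14 × ln(234.3/383) = -2.539 J/K.
Phase change: ΔS₂ = −mL/T_tr = −36.9 × 11.1 / 234.3 = -1.748 J/K.
ΔS_total = (-2.539) + (-1.748) = -4.29 J/K.

ΔS = -4.29 J/K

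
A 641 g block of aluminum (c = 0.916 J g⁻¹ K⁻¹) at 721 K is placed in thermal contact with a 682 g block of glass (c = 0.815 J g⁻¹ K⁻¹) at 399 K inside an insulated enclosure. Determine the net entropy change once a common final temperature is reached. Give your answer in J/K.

ΔS_total = 49 J/K

Energy balance: T_f = (m₁c₁T₁ + m₂c₂T₂)/(m₁c₁ + m₂c₂) = 564.41 K.
ΔS₁ = m₁c₁ ln(T_f/T₁) = 587.156 × ln(564.41/721) = -143.8 J/K.
ΔS₂ = m₂c₂ ln(T_f/T₂) = 555.83 × ln(564.41/399) = 192.8 J/K.
ΔS_total = -143.8 + 192.8 = 49 J/K.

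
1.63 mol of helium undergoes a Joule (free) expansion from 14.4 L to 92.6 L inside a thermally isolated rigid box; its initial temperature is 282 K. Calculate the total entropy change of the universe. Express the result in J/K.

ΔS_universe = 25.2 J/K

No heat is exchanged and no work is done, so the ideal-gas temperature stays constant.
Entropy is a state function; using a reversible isothermal path, ΔS_gas = nR ln(V₂/V₁) = 1.63 × 8.314 × ln(92.6/14.4) = 25.2 J/K.
The insulated surroundings exchange no heat, so ΔS_surr = 0 and ΔS_universe = ΔS_gas.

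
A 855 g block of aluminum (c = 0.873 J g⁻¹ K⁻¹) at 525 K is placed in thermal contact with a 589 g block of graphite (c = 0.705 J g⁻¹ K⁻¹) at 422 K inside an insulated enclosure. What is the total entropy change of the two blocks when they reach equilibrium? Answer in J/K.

ΔS_total = 6.22 J/K

Energy balance: T_f = (m₁c₁T₁ + m₂c₂T₂)/(m₁c₁ + m₂c₂) = 488.18 K.
ΔS₁ = m₁c₁ ln(T_f/T₁) = 746.415 × ln(488.18/525) = -54.27 J/K.
ΔS₂ = m₂c₂ ln(T_f/T₂) = 415.245 × ln(488.18/422) = 60.49 J/K.
ΔS_total = -54.27 + 60.49 = 6.22 J/K.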